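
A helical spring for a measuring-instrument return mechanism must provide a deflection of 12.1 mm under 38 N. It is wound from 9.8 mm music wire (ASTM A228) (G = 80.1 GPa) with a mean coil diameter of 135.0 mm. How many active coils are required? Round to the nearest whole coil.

Required rate k = F/δ = 38/12.1 = 3.1405 N/mm
N_a = Gd⁴/(8D³k) = (80.1×10³ × 9.8⁴)/(8 × 135.0³ × 3.1405)
    = 7.38817e+08 / 6.18144e+07 = 11.95 → 12 coils

12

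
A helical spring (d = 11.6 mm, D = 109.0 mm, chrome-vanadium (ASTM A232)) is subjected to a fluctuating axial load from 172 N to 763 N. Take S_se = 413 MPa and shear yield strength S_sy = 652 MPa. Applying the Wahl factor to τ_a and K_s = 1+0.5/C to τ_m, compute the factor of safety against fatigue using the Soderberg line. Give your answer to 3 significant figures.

C = D/d = 109.0/11.6 = 9.3966; K_W = (4C−1)/(4C−4)+0.615/C = 1.1548; K_s = 1+0.5/C = 1.0532
F_a = (F_max−F_min)/2 = 295.5 N; F_m = (F_max+F_min)/2 = 467.5 N
τ_a = K_W·8F_aD/(πd³) = 1.1548 × 52.547 = 60.68 MPa
τ_m = K_s·8F_mD/(πd³) = 1.0532 × 83.133 = 87.557 MPa
Soderberg: 1/n_f = τ_a/S_se + τ_m/S_sy = 60.68/413 + 87.557/652 = 0.14693 + 0.13429 = 0.28121
n_f = 1/0.28121 = 3.556

3.56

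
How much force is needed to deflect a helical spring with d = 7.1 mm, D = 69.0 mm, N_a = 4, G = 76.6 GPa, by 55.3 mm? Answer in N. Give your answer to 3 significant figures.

1020 N

k = Gd⁴/(8D³N_a) = (76.6×10³)(7.1⁴)/(8·69.0³·4) = 18.517 N/mm
F = k·δ = 18.517 × 55.3 = 1024 N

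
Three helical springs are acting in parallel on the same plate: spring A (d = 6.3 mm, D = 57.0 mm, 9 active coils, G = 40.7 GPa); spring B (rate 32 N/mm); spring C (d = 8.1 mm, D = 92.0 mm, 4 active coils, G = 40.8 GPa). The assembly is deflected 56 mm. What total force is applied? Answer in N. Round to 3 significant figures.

2460 N

k_A = Gd⁴/(8D³N_a) = (40.7×10³)(6.3⁴)/(8·57.0³·9) = 4.8084 N/mm
k_C = Gd⁴/(8D³N_a) = (40.8×10³)(8.1⁴)/(8·92.0³·4) = 7.0483 N/mm
Parallel: k_eq = 4.8084 + 32 + 7.0483 = 43.857 N/mm
F = k_eq·δ = 43.857·56 = 2456 N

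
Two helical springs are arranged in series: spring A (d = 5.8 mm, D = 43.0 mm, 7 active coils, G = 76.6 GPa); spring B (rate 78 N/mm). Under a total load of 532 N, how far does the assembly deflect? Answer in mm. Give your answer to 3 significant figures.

k_A = Gd⁴/(8D³N_a) = (76.6×10³)(5.8⁴)/(8·43.0³·7) = 19.469 N/mm
Series: 1/k_eq = 1/19.469 + 1/78 = 0.064184; k_eq = 15.58 N/mm
δ = F/k_eq = 532/15.58 = 34.146 mm

34.1 mm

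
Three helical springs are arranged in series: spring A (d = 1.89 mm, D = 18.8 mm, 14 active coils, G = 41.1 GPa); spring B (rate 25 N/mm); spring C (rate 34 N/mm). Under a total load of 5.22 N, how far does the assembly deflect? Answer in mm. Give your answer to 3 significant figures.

k_A = Gd⁴/(8D³N_a) = (41.1×10³)(1.89⁴)/(8·18.8³·14) = 0.70469 N/mm
Series: 1/k_eq = 1/0.70469 + 1/25 + 1/34 = 1.4885; k_eq = 0.67183 N/mm
δ = F/k_eq = 5.22/0.67183 = 7.7699 mm

7.77 mm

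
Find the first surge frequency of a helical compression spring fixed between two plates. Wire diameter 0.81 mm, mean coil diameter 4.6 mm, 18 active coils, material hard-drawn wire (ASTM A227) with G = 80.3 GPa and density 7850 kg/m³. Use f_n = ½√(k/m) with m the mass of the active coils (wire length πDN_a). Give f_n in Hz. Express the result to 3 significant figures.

765 Hz

k = Gd⁴/(8D³N_a) = (80.3×10³)(0.81⁴)/(8·4.6³·18) = 2.4662 N/mm = 2466.2 N/m
Wire length L = πDN_a = π·4.6·18 = 260.12 mm
m = ρ·(πd²/4)·L = 7850 × 0.5153×10⁻⁶ m² × 0.26012 m = 0.0010522 kg
f_n = ½√(k/m) = 0.5·√(2466.2/0.0010522) = 0.5·√(2.3437e+06) = 765.46 Hz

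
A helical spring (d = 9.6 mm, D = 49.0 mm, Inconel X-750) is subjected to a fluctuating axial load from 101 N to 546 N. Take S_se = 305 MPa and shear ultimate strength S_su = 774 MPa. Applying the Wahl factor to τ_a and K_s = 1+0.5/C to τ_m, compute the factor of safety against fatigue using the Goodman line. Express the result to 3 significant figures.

C = D/d = 49.0/9.6 = 5.1042; K_W = (4C−1)/(4C−4)+0.615/C = 1.3032; K_s = 1+0.5/C = 1.0980
F_a = (F_max−F_min)/2 = 222.5 N; F_m = (F_max+F_min)/2 = 323.5 N
τ_a = K_W·8F_aD/(πd³) = 1.3032 × 31.38 = 40.895 MPa
τ_m = K_s·8F_mD/(πd³) = 1.0980 × 45.624 = 50.094 MPa
Goodman: 1/n_f = τ_a/S_se + τ_m/S_su = 40.895/305 + 50.094/774 = 0.13408 + 0.06472 = 0.1988
n_f = 1/0.1988 = 5.03

5.03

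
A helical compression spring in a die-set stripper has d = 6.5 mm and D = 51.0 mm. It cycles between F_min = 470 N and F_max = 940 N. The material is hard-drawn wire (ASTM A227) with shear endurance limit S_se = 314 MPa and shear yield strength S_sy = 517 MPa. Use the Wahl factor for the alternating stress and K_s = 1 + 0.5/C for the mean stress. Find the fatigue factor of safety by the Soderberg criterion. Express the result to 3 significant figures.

0.904

C = D/d = 51.0/6.5 = 7.8462; K_W = (4C−1)/(4C−4)+0.615/C = 1.1879; K_s = 1+0.5/C = 1.0637
F_a = (F_max−F_min)/2 = 235 N; F_m = (F_max+F_min)/2 = 705 N
τ_a = K_W·8F_aD/(πd³) = 1.1879 × 111.13 = 132.02 MPa
τ_m = K_s·8F_mD/(πd³) = 1.0637 × 333.4 = 354.64 MPa
Soderberg: 1/n_f = τ_a/S_se + τ_m/S_sy = 132.02/314 + 354.64/517 = 0.42044 + 0.68596 = 1.1064
n_f = 1/1.1064 = 0.9038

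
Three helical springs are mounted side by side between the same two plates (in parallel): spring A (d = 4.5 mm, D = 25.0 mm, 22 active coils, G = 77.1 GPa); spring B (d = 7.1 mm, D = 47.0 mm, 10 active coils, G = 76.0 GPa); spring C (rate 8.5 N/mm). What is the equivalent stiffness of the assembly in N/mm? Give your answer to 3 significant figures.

k_A = Gd⁴/(8D³N_a) = (77.1×10³)(4.5⁴)/(8·25.0³·22) = 11.497 N/mm
k_B = Gd⁴/(8D³N_a) = (76.0×10³)(7.1⁴)/(8·47.0³·10) = 23.252 N/mm
Parallel: k_eq = 11.497 + 23.252 + 8.5 = 43.249 N/mm

43.2 N/mm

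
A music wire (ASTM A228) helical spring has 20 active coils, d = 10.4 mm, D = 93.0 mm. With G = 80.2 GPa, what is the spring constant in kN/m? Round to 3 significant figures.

k = Gd⁴/(8D³N_a) = (80.2×10³ × 10.4⁴) / (8 × 93.0³ × 20)
  = 9.38227e+08 / 1.28697e+08 = 7.2902 N/mm

7.29 kN/m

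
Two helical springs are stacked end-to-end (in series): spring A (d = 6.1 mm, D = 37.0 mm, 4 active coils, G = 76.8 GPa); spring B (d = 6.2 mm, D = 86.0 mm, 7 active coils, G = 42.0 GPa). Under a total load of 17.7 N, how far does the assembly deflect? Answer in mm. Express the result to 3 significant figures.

k_A = Gd⁴/(8D³N_a) = (76.8×10³)(6.1⁴)/(8·37.0³·4) = 65.603 N/mm
k_B = Gd⁴/(8D³N_a) = (42.0×10³)(6.2⁴)/(8·86.0³·7) = 1.7423 N/mm
Series: 1/k_eq = 1/65.603 + 1/1.7423 = 0.58918; k_eq = 1.6973 N/mm
δ = F/k_eq = 17.7/1.6973 = 10.429 mm

10.4 mm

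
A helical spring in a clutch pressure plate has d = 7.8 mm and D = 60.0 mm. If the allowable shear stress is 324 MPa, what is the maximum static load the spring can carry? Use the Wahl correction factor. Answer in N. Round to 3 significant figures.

844 N

C = D/d = 60.0/7.8 = 7.6923
K_W = (4C−1)/(4C−4) + 0.615/C = 29.769/26.769 + 0.0799 = 1.1920
τ_max = K·8FD/(πd³) → F_max = τ_allow·πd³/(8DK)
F_max = 324·π·7.8³/(8·60.0·1.1920) = 4.8304e+05/572.17 = 844.22 N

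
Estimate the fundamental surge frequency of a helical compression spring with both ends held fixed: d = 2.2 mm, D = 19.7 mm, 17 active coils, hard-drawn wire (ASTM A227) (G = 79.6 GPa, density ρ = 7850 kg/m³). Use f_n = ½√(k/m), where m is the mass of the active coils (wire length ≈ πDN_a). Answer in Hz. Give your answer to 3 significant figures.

120 Hz

k = Gd⁴/(8D³N_a) = (79.6×10³)(2.2⁴)/(8·19.7³·17) = 1.7934 N/mm = 1793.4 N/m
Wire length L = πDN_a = π·19.7·17 = 1052.1 mm
m = ρ·(πd²/4)·L = 7850 × 3.8013×10⁻⁶ m² × 1.0521 m = 0.031396 kg
f_n = ½√(k/m) = 0.5·√(1793.4/0.031396) = 0.5·√(57121) = 119.5 Hz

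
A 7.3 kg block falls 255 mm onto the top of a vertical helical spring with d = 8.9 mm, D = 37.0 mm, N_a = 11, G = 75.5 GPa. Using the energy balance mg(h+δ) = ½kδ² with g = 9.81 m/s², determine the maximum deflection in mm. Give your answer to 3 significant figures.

19.2 mm

k = Gd⁴/(8D³N_a) = (75.5×10³)(8.9⁴)/(8·37.0³·11) = 106.27 N/mm
W = mg = 7.3 × 9.81 = 71.613 N
½kδ² − Wδ − Wh = 0 → δ = (W + √(W² + 2kWh))/k
δ = (71.613 + √(5128.4 + 3.88134e+06))/106.27 = (71.613 + 1971.4)/106.27 = 19.224 mm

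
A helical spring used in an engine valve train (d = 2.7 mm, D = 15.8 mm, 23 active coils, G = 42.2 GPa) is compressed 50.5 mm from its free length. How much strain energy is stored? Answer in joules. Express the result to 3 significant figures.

3.94 J

k = Gd⁴/(8D³N_a) = (42.2×10³)(2.7⁴)/(8·15.8³·23) = 3.0901 N/mm
U = ½kδ² = 0.5 × 3.0901 × 50.5² = 3940.3 N·mm = 3.9403 J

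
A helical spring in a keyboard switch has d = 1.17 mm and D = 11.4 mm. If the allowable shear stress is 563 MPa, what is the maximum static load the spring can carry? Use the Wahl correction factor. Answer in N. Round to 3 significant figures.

27.0 N

C = D/d = 11.4/1.17 = 9.7436
K_W = (4C−1)/(4C−4) + 0.615/C = 37.974/34.974 + 0.0631 = 1.1489
τ_max = K·8FD/(πd³) → F_max = τ_allow·πd³/(8DK)
F_max = 563·π·1.17³/(8·11.4·1.1489) = 2832.8/104.78 = 27.036 N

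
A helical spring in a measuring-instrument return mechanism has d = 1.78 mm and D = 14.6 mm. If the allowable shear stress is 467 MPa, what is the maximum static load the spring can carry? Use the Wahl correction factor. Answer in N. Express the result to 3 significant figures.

60.1 N

C = D/d = 14.6/1.78 = 8.2022
K_W = (4C−1)/(4C−4) + 0.615/C = 31.809/28.809 + 0.0750 = 1.1791
τ_max = K·8FD/(πd³) → F_max = τ_allow·πd³/(8DK)
F_max = 467·π·1.78³/(8·14.6·1.1791) = 8274.2/137.72 = 60.08 N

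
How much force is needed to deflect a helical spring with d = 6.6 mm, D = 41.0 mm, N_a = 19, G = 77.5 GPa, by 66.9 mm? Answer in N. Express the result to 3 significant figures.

939 N

k = Gd⁴/(8D³N_a) = (77.5×10³)(6.6⁴)/(8·41.0³·19) = 14.037 N/mm
F = k·δ = 14.037 × 66.9 = 939.09 N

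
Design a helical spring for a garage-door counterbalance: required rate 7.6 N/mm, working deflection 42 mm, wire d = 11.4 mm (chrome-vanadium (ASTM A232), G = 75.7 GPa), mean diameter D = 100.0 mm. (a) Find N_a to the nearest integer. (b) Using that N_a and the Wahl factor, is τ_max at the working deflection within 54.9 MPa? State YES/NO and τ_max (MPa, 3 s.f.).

(a) 21 coils; (b) NO, τ_max = 64.1 MPa

N_a = Gd⁴/(8D³k) = (75.7×10³)(11.4⁴)/(8·100.0³·7.6) = 21.03 → N_a = 21
Actual rate k = Gd⁴/(8D³·21) = 7.6104 N/mm
Working load F = kδ = 7.6104·42 = 319.64 N
C = 100.0/11.4 = 8.7719; K_W = (4C−1)/(4C−4)+0.615/C = 1.1666
τ_max = K_W·8FD/(πd³) = 1.1666·54.939 = 64.092 MPa
τ_max > 54.9 MPa → exceeds allowable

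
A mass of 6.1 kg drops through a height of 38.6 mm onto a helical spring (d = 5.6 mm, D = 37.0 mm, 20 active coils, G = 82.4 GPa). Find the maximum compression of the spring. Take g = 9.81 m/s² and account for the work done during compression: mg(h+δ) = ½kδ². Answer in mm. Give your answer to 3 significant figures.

k = Gd⁴/(8D³N_a) = (82.4×10³)(5.6⁴)/(8·37.0³·20) = 9.9989 N/mm
W = mg = 6.1 × 9.81 = 59.841 N
½kδ² − Wδ − Wh = 0 → δ = (W + √(W² + 2kWh))/k
δ = (59.841 + √(3580.9 + 46192.4))/9.9989 = (59.841 + 223.1)/9.9989 = 28.297 mm

28.3 mm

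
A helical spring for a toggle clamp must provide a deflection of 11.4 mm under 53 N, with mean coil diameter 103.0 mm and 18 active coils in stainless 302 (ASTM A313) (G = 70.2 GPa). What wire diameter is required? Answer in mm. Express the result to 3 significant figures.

10.1 mm

Required rate k = F/δ = 53/11.4 = 4.6491 N/mm
d = (8D³N_a·k / G)^(1/4) = (8·103.0³·18·4.6491 / (70.2×10³))^0.25
  = (10421)^0.25 = 10.1036 mm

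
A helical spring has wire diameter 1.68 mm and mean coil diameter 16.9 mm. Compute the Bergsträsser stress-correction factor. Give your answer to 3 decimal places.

1.134

C = D/d = 16.9/1.68 = 10.0595
K_B = (4C+2)/(4C−3) = 42.238/37.238 = 1.1343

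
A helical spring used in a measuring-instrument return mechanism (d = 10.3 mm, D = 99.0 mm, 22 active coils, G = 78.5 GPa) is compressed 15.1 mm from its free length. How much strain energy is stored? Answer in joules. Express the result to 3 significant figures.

k = Gd⁴/(8D³N_a) = (78.5×10³)(10.3⁴)/(8·99.0³·22) = 5.1737 N/mm
U = ½kδ² = 0.5 × 5.1737 × 15.1² = 589.83 N·mm = 0.58983 J

0.590 J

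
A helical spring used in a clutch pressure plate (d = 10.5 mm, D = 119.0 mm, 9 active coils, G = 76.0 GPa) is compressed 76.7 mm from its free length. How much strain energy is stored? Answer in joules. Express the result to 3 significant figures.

k = Gd⁴/(8D³N_a) = (76.0×10³)(10.5⁴)/(8·119.0³·9) = 7.6137 N/mm
U = ½kδ² = 0.5 × 7.6137 × 76.7² = 22395 N·mm = 22.395 J

22.4 J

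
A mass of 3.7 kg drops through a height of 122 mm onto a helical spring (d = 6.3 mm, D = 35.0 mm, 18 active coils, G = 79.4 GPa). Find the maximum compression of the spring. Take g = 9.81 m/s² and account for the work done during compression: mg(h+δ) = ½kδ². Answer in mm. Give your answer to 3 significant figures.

k = Gd⁴/(8D³N_a) = (79.4×10³)(6.3⁴)/(8·35.0³·18) = 20.259 N/mm
W = mg = 3.7 × 9.81 = 36.297 N
½kδ² − Wδ − Wh = 0 → δ = (W + √(W² + 2kWh))/k
δ = (36.297 + √(1317.5 + 179422))/20.259 = (36.297 + 425.14)/20.259 = 22.777 mm

22.8 mm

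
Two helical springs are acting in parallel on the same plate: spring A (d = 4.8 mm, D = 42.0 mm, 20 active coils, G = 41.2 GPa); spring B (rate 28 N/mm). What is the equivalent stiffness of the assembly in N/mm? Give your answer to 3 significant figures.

k_A = Gd⁴/(8D³N_a) = (41.2×10³)(4.8⁴)/(8·42.0³·20) = 1.845 N/mm
Parallel: k_eq = 1.845 + 28 = 29.845 N/mm

29.8 N/mm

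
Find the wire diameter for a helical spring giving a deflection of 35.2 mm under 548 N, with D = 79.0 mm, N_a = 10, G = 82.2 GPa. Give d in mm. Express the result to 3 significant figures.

9.30 mm

Required rate k = F/δ = 548/35.2 = 15.568 N/mm
d = (8D³N_a·k / G)^(1/4) = (8·79.0³·10·15.568 / (82.2×10³))^0.25
  = (7470.3)^0.25 = 9.2968 mm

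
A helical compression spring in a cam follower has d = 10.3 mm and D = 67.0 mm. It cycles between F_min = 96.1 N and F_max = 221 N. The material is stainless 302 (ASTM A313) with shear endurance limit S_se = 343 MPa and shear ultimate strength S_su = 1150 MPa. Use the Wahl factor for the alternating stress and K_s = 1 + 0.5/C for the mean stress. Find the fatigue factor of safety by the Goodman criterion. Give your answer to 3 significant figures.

17.2

C = D/d = 67.0/10.3 = 6.5049; K_W = (4C−1)/(4C−4)+0.615/C = 1.2308; K_s = 1+0.5/C = 1.0769
F_a = (F_max−F_min)/2 = 62.45 N; F_m = (F_max+F_min)/2 = 158.55 N
τ_a = K_W·8F_aD/(πd³) = 1.2308 × 9.7507 = 12.001 MPa
τ_m = K_s·8F_mD/(πd³) = 1.0769 × 24.755 = 26.658 MPa
Goodman: 1/n_f = τ_a/S_se + τ_m/S_su = 12.001/343 + 26.658/1150 = 0.03499 + 0.02318 = 0.05817
n_f = 1/0.05817 = 17.19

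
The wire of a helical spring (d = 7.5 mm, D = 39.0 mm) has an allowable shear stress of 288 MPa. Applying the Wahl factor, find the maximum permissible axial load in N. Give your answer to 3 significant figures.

C = D/d = 39.0/7.5 = 5.2000
K_W = (4C−1)/(4C−4) + 0.615/C = 19.800/16.800 + 0.1183 = 1.2968
τ_max = K·8FD/(πd³) → F_max = τ_allow·πd³/(8DK)
F_max = 288·π·7.5³/(8·39.0·1.2968) = 3.817e+05/404.61 = 943.38 N

943 N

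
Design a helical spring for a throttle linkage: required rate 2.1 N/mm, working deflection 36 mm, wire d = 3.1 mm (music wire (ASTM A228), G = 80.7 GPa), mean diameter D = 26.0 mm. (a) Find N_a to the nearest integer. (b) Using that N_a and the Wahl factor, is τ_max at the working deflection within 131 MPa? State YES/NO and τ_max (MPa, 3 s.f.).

(a) 25 coils; (b) NO, τ_max = 199 MPa

N_a = Gd⁴/(8D³k) = (80.7×10³)(3.1⁴)/(8·26.0³·2.1) = 25.24 → N_a = 25
Actual rate k = Gd⁴/(8D³·25) = 2.1202 N/mm
Working load F = kδ = 2.1202·36 = 76.326 N
C = 26.0/3.1 = 8.3871; K_W = (4C−1)/(4C−4)+0.615/C = 1.1749
τ_max = K_W·8FD/(πd³) = 1.1749·169.63 = 199.29 MPa
τ_max > 131 MPa → exceeds allowable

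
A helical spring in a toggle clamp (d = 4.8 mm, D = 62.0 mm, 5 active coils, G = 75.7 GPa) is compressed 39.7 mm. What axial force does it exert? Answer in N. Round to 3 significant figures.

k = Gd⁴/(8D³N_a) = (75.7×10³)(4.8⁴)/(8·62.0³·5) = 4.2153 N/mm
F = k·δ = 4.2153 × 39.7 = 167.35 N

167 N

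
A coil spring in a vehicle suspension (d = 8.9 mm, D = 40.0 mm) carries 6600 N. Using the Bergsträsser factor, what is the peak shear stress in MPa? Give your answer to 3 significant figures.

1270 MPa

Spring index C = D/d = 40.0/8.9 = 4.4944
K_B = (4C+2)/(4C−3) = 19.978/14.978 = 1.3338
τ₀ = 8FD/(πd³) = 8·6600·40.0/(π·8.9³) = 2.112e+06/2214.7 = 953.62 MPa
τ_max = K·τ₀ = 1.3338 × 953.62 = 1272 MPa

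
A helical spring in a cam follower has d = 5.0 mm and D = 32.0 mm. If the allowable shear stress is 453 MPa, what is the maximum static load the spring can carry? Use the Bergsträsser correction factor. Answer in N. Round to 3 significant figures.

569 N

C = D/d = 32.0/5.0 = 6.4000
K_B = (4C+2)/(4C−3) = 27.600/22.600 = 1.2212
τ_max = K·8FD/(πd³) → F_max = τ_allow·πd³/(8DK)
F_max = 453·π·5.0³/(8·32.0·1.2212) = 1.7789e+05/312.64 = 569.01 N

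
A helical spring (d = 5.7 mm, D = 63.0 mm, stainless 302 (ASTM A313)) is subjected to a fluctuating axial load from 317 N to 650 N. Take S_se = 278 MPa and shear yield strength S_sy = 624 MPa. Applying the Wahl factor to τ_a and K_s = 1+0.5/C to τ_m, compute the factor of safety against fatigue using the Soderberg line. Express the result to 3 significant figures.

0.776

C = D/d = 63.0/5.7 = 11.0526; K_W = (4C−1)/(4C−4)+0.615/C = 1.1303; K_s = 1+0.5/C = 1.0452
F_a = (F_max−F_min)/2 = 166.5 N; F_m = (F_max+F_min)/2 = 483.5 N
τ_a = K_W·8F_aD/(πd³) = 1.1303 × 144.23 = 163.02 MPa
τ_m = K_s·8F_mD/(πd³) = 1.0452 × 418.84 = 437.79 MPa
Soderberg: 1/n_f = τ_a/S_se + τ_m/S_sy = 163.02/278 + 437.79/624 = 0.58641 + 0.70159 = 1.288
n_f = 1/1.288 = 0.7764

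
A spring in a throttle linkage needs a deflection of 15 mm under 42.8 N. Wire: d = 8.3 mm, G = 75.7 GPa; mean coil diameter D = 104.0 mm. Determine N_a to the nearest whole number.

Required rate k = F/δ = 42.8/15 = 2.8533 N/mm
N_a = Gd⁴/(8D³k) = (75.7×10³ × 8.3⁴)/(8 × 104.0³ × 2.8533)
    = 3.59259e+08 / 2.56769e+07 = 13.99 → 14 coils

14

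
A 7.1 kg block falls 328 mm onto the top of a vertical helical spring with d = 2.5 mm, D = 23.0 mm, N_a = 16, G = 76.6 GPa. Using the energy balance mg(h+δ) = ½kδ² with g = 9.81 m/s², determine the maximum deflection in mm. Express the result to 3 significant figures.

k = Gd⁴/(8D³N_a) = (76.6×10³)(2.5⁴)/(8·23.0³·16) = 1.9213 N/mm
W = mg = 7.1 × 9.81 = 69.651 N
½kδ² − Wδ − Wh = 0 → δ = (W + √(W² + 2kWh))/k
δ = (69.651 + √(4851.3 + 87786.3))/1.9213 = (69.651 + 304.36)/1.9213 = 194.67 mm

195 mm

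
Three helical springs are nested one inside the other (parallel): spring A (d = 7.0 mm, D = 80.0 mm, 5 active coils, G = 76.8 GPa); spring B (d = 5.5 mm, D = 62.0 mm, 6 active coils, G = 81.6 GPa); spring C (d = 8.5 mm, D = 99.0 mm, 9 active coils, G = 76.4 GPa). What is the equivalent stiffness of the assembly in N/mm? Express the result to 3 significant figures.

21.2 N/mm

k_A = Gd⁴/(8D³N_a) = (76.8×10³)(7.0⁴)/(8·80.0³·5) = 9.0038 N/mm
k_B = Gd⁴/(8D³N_a) = (81.6×10³)(5.5⁴)/(8·62.0³·6) = 6.5272 N/mm
k_C = Gd⁴/(8D³N_a) = (76.4×10³)(8.5⁴)/(8·99.0³·9) = 5.7086 N/mm
Parallel: k_eq = 9.0038 + 6.5272 + 5.7086 = 21.24 N/mm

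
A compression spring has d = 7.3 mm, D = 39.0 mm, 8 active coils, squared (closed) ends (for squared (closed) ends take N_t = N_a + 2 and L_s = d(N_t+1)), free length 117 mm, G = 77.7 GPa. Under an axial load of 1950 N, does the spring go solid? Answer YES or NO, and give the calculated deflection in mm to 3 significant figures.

NO, δ = 33.6 mm

k = Gd⁴/(8D³N_a) = (77.7×10³)(7.3⁴)/(8·39.0³·8) = 58.122 N/mm
N_t = 10; L_s = 7.3·11 = 80.3 mm; δ_solid = L₀ − L_s = 117 − 80.3 = 36.7 mm
δ = F/k = 1950/58.122 = 33.55 mm
δ < δ_solid → spring does not go solid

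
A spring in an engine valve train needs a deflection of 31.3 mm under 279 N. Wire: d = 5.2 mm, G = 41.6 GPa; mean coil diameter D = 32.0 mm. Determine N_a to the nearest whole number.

13

Required rate k = F/δ = 279/31.3 = 8.9137 N/mm
N_a = Gd⁴/(8D³k) = (41.6×10³ × 5.2⁴)/(8 × 32.0³ × 8.9137)
    = 3.04163e+07 / 2.33668e+06 = 13.02 → 13 coils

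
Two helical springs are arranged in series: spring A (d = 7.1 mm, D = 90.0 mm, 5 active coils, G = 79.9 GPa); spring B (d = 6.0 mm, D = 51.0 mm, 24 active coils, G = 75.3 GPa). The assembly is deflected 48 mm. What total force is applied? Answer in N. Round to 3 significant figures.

k_A = Gd⁴/(8D³N_a) = (79.9×10³)(7.1⁴)/(8·90.0³·5) = 6.9629 N/mm
k_B = Gd⁴/(8D³N_a) = (75.3×10³)(6.0⁴)/(8·51.0³·24) = 3.8317 N/mm
Series: 1/k_eq = 1/6.9629 + 1/3.8317 = 0.4046; k_eq = 2.4716 N/mm
F = k_eq·δ = 2.4716·48 = 118.64 N

119 N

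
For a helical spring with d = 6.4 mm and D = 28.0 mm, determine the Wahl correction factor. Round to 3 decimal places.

C = D/d = 28.0/6.4 = 4.3750
K_W = (4C−1)/(4C−4) + 0.615/C = 16.500/13.500 + 0.1406 = 1.3628

1.363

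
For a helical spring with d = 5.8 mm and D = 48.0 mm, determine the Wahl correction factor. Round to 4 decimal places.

C = D/d = 48.0/5.8 = 8.2759
K_W = (4C−1)/(4C−4) + 0.615/C = 32.103/29.103 + 0.0743 = 1.1774

1.1774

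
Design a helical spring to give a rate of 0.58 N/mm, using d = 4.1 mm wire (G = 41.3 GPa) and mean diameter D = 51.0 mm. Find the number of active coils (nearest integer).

19

N_a = Gd⁴/(8D³k) = (41.3×10³ × 4.1⁴)/(8 × 51.0³ × 0.58)
    = 1.16704e+07 / 615501 = 18.96 → 19 coils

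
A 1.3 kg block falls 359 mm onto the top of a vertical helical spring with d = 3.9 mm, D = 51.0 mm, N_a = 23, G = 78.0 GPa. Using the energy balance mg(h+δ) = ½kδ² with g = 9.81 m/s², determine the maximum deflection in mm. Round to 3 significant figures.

130 mm

k = Gd⁴/(8D³N_a) = (78.0×10³)(3.9⁴)/(8·51.0³·23) = 0.73931 N/mm
W = mg = 1.3 × 9.81 = 12.753 N
½kδ² − Wδ − Wh = 0 → δ = (W + √(W² + 2kWh))/k
δ = (12.753 + √(162.64 + 6769.58))/0.73931 = (12.753 + 83.26)/0.73931 = 129.87 mm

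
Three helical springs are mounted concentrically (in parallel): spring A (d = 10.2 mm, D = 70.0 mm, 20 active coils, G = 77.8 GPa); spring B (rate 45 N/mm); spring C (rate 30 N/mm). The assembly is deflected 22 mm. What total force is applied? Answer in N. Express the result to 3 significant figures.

k_A = Gd⁴/(8D³N_a) = (77.8×10³)(10.2⁴)/(8·70.0³·20) = 15.345 N/mm
Parallel: k_eq = 15.345 + 45 + 30 = 90.345 N/mm
F = k_eq·δ = 90.345·22 = 1987.6 N

1990 N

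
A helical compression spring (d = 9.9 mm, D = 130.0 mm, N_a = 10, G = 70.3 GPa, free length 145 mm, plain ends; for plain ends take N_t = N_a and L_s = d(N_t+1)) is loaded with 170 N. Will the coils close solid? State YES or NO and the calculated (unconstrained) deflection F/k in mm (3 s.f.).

YES, δ = 44.2 mm

k = Gd⁴/(8D³N_a) = (70.3×10³)(9.9⁴)/(8·130.0³·10) = 3.8422 N/mm
N_t = 10; L_s = 9.9·11 = 108.9 mm; δ_solid = L₀ − L_s = 145 − 108.9 = 36.1 mm
δ = F/k = 170/3.8422 = 44.246 mm
δ ≥ δ_solid → spring goes solid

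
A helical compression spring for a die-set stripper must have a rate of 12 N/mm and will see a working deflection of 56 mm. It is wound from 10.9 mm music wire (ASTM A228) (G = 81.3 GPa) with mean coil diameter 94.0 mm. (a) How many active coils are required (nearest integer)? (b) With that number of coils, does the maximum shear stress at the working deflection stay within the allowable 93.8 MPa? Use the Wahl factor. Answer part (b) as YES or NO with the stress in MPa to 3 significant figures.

N_a = Gd⁴/(8D³k) = (81.3×10³)(10.9⁴)/(8·94.0³·12) = 14.39 → N_a = 14
Actual rate k = Gd⁴/(8D³·14) = 12.337 N/mm
Working load F = kδ = 12.337·56 = 690.85 N
C = 94.0/10.9 = 8.6239; K_W = (4C−1)/(4C−4)+0.615/C = 1.1697
τ_max = K_W·8FD/(πd³) = 1.1697·127.69 = 149.36 MPa
τ_max > 93.8 MPa → exceeds allowable

(a) 14 coils; (b) NO, τ_max = 149 MPa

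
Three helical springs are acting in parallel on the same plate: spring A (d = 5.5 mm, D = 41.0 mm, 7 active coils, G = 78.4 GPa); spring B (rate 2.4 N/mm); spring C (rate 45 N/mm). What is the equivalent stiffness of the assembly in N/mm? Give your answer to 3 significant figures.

66.0 N/mm

k_A = Gd⁴/(8D³N_a) = (78.4×10³)(5.5⁴)/(8·41.0³·7) = 18.588 N/mm
Parallel: k_eq = 18.588 + 2.4 + 45 = 65.988 N/mm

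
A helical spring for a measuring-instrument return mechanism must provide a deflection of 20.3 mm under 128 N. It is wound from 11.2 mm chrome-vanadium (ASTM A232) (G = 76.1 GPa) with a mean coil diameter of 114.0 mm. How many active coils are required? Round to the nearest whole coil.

Required rate k = F/δ = 128/20.3 = 6.3054 N/mm
N_a = Gd⁴/(8D³k) = (76.1×10³ × 11.2⁴)/(8 × 114.0³ × 6.3054)
    = 1.19745e+09 / 7.4734e+07 = 16.02 → 16 coils

16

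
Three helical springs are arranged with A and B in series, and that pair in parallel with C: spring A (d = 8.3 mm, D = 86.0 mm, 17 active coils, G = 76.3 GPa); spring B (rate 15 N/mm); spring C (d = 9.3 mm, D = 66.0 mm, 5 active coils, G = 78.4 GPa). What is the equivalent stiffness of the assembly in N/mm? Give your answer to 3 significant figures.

k_A = Gd⁴/(8D³N_a) = (76.3×10³)(8.3⁴)/(8·86.0³·17) = 4.186 N/mm
k_C = Gd⁴/(8D³N_a) = (78.4×10³)(9.3⁴)/(8·66.0³·5) = 50.998 N/mm
Springs A,B series: k_AB = 1/(1/4.186+1/15) = 3.2727 N/mm; parallel with C: k_eq = 3.2727+50.998 = 54.271 N/mm

54.3 N/mm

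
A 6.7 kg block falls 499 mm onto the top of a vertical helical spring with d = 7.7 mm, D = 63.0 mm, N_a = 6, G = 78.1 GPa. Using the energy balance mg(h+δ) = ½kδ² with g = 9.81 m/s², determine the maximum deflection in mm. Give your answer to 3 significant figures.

k = Gd⁴/(8D³N_a) = (78.1×10³)(7.7⁴)/(8·63.0³·6) = 22.874 N/mm
W = mg = 6.7 × 9.81 = 65.727 N
½kδ² − Wδ − Wh = 0 → δ = (W + √(W² + 2kWh))/k
δ = (65.727 + √(4320 + 1.50046e+06))/22.874 = (65.727 + 1226.7)/22.874 = 56.501 mm

56.5 mm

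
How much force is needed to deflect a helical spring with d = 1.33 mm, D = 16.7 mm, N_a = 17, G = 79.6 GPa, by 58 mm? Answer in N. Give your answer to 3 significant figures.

22.8 N

k = Gd⁴/(8D³N_a) = (79.6×10³)(1.33⁴)/(8·16.7³·17) = 0.39322 N/mm
F = k·δ = 0.39322 × 58 = 22.807 N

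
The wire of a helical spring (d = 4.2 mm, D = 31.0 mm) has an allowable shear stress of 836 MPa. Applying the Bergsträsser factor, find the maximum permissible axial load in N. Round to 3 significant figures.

660 N

C = D/d = 31.0/4.2 = 7.3810
K_B = (4C+2)/(4C−3) = 31.524/26.524 = 1.1885
τ_max = K·8FD/(πd³) → F_max = τ_allow·πd³/(8DK)
F_max = 836·π·4.2³/(8·31.0·1.1885) = 1.9458e+05/294.75 = 660.16 N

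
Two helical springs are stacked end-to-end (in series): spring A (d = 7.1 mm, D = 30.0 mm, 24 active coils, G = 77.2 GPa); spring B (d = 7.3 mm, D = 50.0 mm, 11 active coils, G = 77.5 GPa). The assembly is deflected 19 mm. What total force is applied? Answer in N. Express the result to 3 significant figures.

249 N

k_A = Gd⁴/(8D³N_a) = (77.2×10³)(7.1⁴)/(8·30.0³·24) = 37.843 N/mm
k_B = Gd⁴/(8D³N_a) = (77.5×10³)(7.3⁴)/(8·50.0³·11) = 20.008 N/mm
Series: 1/k_eq = 1/37.843 + 1/20.008 = 0.076405; k_eq = 13.088 N/mm
F = k_eq·δ = 13.088·19 = 248.67 N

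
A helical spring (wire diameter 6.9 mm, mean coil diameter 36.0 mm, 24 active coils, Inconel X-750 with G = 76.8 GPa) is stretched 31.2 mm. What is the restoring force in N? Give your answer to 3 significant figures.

606 N

k = Gd⁴/(8D³N_a) = (76.8×10³)(6.9⁴)/(8·36.0³·24) = 19.433 N/mm
F = k·δ = 19.433 × 31.2 = 606.32 N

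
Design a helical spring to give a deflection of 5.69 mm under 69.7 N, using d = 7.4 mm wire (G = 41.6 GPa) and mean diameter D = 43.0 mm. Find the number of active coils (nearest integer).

Required rate k = F/δ = 69.7/5.69 = 12.25 N/mm
N_a = Gd⁴/(8D³k) = (41.6×10³ × 7.4⁴)/(8 × 43.0³ × 12.25)
    = 1.24744e+08 / 7.79141e+06 = 16.01 → 16 coils

16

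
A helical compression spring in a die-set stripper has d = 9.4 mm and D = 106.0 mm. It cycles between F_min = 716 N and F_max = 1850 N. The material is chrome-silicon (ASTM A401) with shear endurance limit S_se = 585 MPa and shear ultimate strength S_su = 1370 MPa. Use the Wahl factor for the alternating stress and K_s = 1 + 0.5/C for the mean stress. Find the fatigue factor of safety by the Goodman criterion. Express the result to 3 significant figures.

C = D/d = 106.0/9.4 = 11.2766; K_W = (4C−1)/(4C−4)+0.615/C = 1.1275; K_s = 1+0.5/C = 1.0443
F_a = (F_max−F_min)/2 = 567 N; F_m = (F_max+F_min)/2 = 1283 N
τ_a = K_W·8F_aD/(πd³) = 1.1275 × 184.27 = 207.76 MPa
τ_m = K_s·8F_mD/(πd³) = 1.0443 × 416.95 = 435.44 MPa
Goodman: 1/n_f = τ_a/S_se + τ_m/S_su = 207.76/585 + 435.44/1370 = 0.35515 + 0.31784 = 0.67299
n_f = 1/0.67299 = 1.486

1.49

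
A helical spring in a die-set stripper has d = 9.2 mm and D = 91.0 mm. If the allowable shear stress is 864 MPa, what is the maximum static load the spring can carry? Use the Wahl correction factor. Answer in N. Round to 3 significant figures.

C = D/d = 91.0/9.2 = 9.8913
K_W = (4C−1)/(4C−4) + 0.615/C = 38.565/35.565 + 0.0622 = 1.1465
τ_max = K·8FD/(πd³) → F_max = τ_allow·πd³/(8DK)
F_max = 864·π·9.2³/(8·91.0·1.1465) = 2.1136e+06/834.67 = 2532.3 N

2530 N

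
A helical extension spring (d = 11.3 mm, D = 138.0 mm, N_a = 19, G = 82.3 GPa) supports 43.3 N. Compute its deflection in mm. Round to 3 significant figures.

k = Gd⁴/(8D³N_a) = (82.3×10³)(11.3⁴)/(8·138.0³·19) = 3.3592 N/mm
δ = F/k = 43.3 / 3.3592 = 12.89 mm

12.9 mm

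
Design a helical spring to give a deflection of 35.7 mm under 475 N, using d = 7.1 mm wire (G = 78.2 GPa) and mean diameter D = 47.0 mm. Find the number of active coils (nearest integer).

Required rate k = F/δ = 475/35.7 = 13.305 N/mm
N_a = Gd⁴/(8D³k) = (78.2×10³ × 7.1⁴)/(8 × 47.0³ × 13.305)
    = 1.98719e+08 / 1.10512e+07 = 17.98 → 18 coils

18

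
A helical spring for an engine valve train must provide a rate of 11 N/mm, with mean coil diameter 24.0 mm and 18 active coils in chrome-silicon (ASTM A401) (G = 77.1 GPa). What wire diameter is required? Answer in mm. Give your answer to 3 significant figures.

4.11 mm

d = (8D³N_a·k / G)^(1/4) = (8·24.0³·18·11 / (77.1×10³))^0.25
  = (284.01)^0.25 = 4.1052 mm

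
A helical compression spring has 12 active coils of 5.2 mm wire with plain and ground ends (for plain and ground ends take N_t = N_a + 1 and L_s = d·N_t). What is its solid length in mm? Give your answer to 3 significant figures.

67.6 mm

plain and ground ends: N_t = N_a + 1 = 12 + 1 = 13
L_s = d·N_t = 5.2 × 13 = 67.6 mm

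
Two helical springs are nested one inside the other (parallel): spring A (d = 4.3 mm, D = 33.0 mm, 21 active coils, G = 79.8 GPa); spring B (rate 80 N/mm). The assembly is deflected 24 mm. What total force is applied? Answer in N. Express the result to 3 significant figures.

2030 N

k_A = Gd⁴/(8D³N_a) = (79.8×10³)(4.3⁴)/(8·33.0³·21) = 4.5188 N/mm
Parallel: k_eq = 4.5188 + 80 = 84.519 N/mm
F = k_eq·δ = 84.519·24 = 2028.5 N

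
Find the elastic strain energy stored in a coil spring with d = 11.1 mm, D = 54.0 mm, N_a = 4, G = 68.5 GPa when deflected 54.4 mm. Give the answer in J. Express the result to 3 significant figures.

k = Gd⁴/(8D³N_a) = (68.5×10³)(11.1⁴)/(8·54.0³·4) = 206.37 N/mm
U = ½kδ² = 0.5 × 206.37 × 54.4² = 3.0536e+05 N·mm = 305.36 J

305 J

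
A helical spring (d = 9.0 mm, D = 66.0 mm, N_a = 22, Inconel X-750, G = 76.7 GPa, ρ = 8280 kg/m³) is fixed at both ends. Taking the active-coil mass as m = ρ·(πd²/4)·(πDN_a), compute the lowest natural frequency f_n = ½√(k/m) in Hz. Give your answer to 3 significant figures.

k = Gd⁴/(8D³N_a) = (76.7×10³)(9.0⁴)/(8·66.0³·22) = 9.9454 N/mm = 9945.4 N/m
Wire length L = πDN_a = π·66.0·22 = 4561.6 mm
m = ρ·(πd²/4)·L = 8280 × 63.617×10⁻⁶ m² × 4.5616 m = 2.4028 kg
f_n = ½√(k/m) = 0.5·√(9945.4/2.4028) = 0.5·√(4139) = 32.168 Hz

32.2 Hz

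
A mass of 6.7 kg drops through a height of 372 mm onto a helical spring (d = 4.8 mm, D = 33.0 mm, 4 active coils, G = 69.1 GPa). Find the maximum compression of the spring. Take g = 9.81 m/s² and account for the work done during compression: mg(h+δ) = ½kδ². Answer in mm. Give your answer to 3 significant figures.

41.3 mm

k = Gd⁴/(8D³N_a) = (69.1×10³)(4.8⁴)/(8·33.0³·4) = 31.897 N/mm
W = mg = 6.7 × 9.81 = 65.727 N
½kδ² − Wδ − Wh = 0 → δ = (W + √(W² + 2kWh))/k
δ = (65.727 + √(4320 + 1.5598e+06))/31.897 = (65.727 + 1250.6)/31.897 = 41.269 mm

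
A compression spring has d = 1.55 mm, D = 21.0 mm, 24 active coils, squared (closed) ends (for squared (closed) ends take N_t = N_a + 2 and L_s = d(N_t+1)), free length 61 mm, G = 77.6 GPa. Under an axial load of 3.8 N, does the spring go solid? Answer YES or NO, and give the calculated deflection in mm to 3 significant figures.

NO, δ = 15.1 mm

k = Gd⁴/(8D³N_a) = (77.6×10³)(1.55⁴)/(8·21.0³·24) = 0.2519 N/mm
N_t = 26; L_s = 1.55·27 = 41.85 mm; δ_solid = L₀ − L_s = 61 − 41.85 = 19.15 mm
δ = F/k = 3.8/0.2519 = 15.085 mm
δ < δ_solid → spring does not go solid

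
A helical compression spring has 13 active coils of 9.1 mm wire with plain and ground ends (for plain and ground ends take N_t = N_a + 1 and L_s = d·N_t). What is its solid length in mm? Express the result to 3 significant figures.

plain and ground ends: N_t = N_a + 1 = 13 + 1 = 14
L_s = d·N_t = 9.1 × 14 = 127.4 mm

127 mm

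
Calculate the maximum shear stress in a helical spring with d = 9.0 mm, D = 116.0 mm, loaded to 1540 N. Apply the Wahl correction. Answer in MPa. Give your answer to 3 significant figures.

Spring index C = D/d = 116.0/9.0 = 12.8889
K_W = (4C−1)/(4C−4) + 0.615/C = 50.556/47.556 + 0.0477 = 1.1108
τ₀ = 8FD/(πd³) = 8·1540·116.0/(π·9.0³) = 1.42912e+06/2290.2 = 624.01 MPa
τ_max = K·τ₀ = 1.1108 × 624.01 = 693.15 MPa

693 MPa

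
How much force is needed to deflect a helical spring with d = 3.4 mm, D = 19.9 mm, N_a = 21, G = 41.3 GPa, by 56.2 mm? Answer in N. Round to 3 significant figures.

234 N

k = Gd⁴/(8D³N_a) = (41.3×10³)(3.4⁴)/(8·19.9³·21) = 4.1687 N/mm
F = k·δ = 4.1687 × 56.2 = 234.28 N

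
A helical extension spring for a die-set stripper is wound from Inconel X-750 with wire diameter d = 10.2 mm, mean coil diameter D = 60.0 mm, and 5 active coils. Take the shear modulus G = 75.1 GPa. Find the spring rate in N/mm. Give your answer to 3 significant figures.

k = Gd⁴/(8D³N_a) = (75.1×10³ × 10.2⁴) / (8 × 60.0³ × 5)
  = 8.12907e+08 / 8.64e+06 = 94.086 N/mm

94.1 N/mm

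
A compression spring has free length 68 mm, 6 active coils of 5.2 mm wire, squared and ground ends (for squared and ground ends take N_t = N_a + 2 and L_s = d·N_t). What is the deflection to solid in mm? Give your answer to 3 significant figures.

26.4 mm

N_t = 8; L_s = 5.2·8 = 41.6 mm
δ_solid = L₀ − L_s = 68 − 41.6 = 26.4 mm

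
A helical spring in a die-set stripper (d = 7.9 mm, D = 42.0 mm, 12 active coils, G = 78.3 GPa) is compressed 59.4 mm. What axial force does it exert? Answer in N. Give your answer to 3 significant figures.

2550 N

k = Gd⁴/(8D³N_a) = (78.3×10³)(7.9⁴)/(8·42.0³·12) = 42.88 N/mm
F = k·δ = 42.88 × 59.4 = 2547 N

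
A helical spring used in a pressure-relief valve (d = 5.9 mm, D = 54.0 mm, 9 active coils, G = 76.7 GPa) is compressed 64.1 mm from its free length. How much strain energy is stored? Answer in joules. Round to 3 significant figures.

16.8 J

k = Gd⁴/(8D³N_a) = (76.7×10³)(5.9⁴)/(8·54.0³·9) = 8.1977 N/mm
U = ½kδ² = 0.5 × 8.1977 × 64.1² = 16841 N·mm = 16.841 J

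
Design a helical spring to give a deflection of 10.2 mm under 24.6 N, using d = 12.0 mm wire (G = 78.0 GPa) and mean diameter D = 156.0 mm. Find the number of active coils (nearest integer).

Required rate k = F/δ = 24.6/10.2 = 2.4118 N/mm
N_a = Gd⁴/(8D³k) = (78.0×10³ × 12.0⁴)/(8 × 156.0³ × 2.4118)
    = 1.61741e+09 / 7.32485e+07 = 22.08 → 22 coils

22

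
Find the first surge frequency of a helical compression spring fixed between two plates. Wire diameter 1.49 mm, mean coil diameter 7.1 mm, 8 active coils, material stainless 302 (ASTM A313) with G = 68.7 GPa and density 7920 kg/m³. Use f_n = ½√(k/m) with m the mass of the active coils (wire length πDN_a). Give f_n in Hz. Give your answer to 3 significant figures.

1220 Hz

k = Gd⁴/(8D³N_a) = (68.7×10³)(1.49⁴)/(8·7.1³·8) = 14.782 N/mm = 14782 N/m
Wire length L = πDN_a = π·7.1·8 = 178.44 mm
m = ρ·(πd²/4)·L = 7920 × 1.7437×10⁻⁶ m² × 0.17844 m = 0.0024643 kg
f_n = ½√(k/m) = 0.5·√(14782/0.0024643) = 0.5·√(5.9988e+06) = 1224.6 Hz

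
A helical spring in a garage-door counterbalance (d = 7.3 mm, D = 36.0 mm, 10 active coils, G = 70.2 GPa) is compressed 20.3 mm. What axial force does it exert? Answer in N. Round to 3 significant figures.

k = Gd⁴/(8D³N_a) = (70.2×10³)(7.3⁴)/(8·36.0³·10) = 53.411 N/mm
F = k·δ = 53.411 × 20.3 = 1084.2 N

1080 N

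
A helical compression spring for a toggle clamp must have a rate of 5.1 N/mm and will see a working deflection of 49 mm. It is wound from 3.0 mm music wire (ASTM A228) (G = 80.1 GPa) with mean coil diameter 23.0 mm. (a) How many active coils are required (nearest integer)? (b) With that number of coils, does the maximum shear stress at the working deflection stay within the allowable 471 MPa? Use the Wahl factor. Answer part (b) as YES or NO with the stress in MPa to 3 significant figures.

(a) 13 coils; (b) NO, τ_max = 650 MPa

N_a = Gd⁴/(8D³k) = (80.1×10³)(3.0⁴)/(8·23.0³·5.1) = 13.07 → N_a = 13
Actual rate k = Gd⁴/(8D³·13) = 5.1274 N/mm
Working load F = kδ = 5.1274·49 = 251.24 N
C = 23.0/3.0 = 7.6667; K_W = (4C−1)/(4C−4)+0.615/C = 1.1927
τ_max = K_W·8FD/(πd³) = 1.1927·545.01 = 650.04 MPa
τ_max > 471 MPa → exceeds allowable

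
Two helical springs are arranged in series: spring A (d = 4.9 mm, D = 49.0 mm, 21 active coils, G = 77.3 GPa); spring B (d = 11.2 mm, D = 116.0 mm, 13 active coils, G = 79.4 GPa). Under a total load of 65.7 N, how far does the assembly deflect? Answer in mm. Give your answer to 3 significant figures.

k_A = Gd⁴/(8D³N_a) = (77.3×10³)(4.9⁴)/(8·49.0³·21) = 2.2546 N/mm
k_B = Gd⁴/(8D³N_a) = (79.4×10³)(11.2⁴)/(8·116.0³·13) = 7.6964 N/mm
Series: 1/k_eq = 1/2.2546 + 1/7.6964 = 0.57347; k_eq = 1.7438 N/mm
δ = F/k_eq = 65.7/1.7438 = 37.677 mm

37.7 mm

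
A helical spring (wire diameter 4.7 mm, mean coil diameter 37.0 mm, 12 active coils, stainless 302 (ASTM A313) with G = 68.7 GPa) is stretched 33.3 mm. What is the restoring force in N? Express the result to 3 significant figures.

230 N

k = Gd⁴/(8D³N_a) = (68.7×10³)(4.7⁴)/(8·37.0³·12) = 6.894 N/mm
F = k·δ = 6.894 × 33.3 = 229.57 N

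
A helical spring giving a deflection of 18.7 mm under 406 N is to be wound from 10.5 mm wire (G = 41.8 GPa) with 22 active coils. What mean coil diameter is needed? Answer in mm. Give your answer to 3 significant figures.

51.0 mm

Required rate k = F/δ = 406/18.7 = 21.711 N/mm
D = (Gd⁴/(8N_a·k))^(1/3) = (41.8×10³·10.5⁴/(8·22·21.711))^(1/3)
  = (132965)^(1/3) = 51.0402 mm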